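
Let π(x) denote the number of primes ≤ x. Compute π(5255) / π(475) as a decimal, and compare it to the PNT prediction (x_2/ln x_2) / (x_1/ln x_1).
π(5255)/π(475) = 697/91 ≈ 7.6593;  PNT prediction ≈ 7.9592.

π(475) = 91 and π(5255) = 697, so π(5255)/π(475) ≈ 7.6593. The PNT-predicted ratio is (5255/ln(5255)) / (475/ln(475)) ≈ 7.9592. The two agree to within a few percent, as expected.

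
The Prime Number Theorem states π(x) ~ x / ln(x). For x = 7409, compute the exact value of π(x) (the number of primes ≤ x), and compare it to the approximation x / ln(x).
π(7409) = 939;  x/ln(x) ≈ 831.50;  relative error ≈ 11.45%.

Directly count primes up to 7409: π(7409) = 939. The PNT approximation gives 7409/ln(7409) ≈ 7409/8.91045 ≈ 831.50. Relative error (π(x) − x/ln(x)) / π(x) ≈ 11.45%; the approximation is known to undercount slightly (Li(x) is a better estimate).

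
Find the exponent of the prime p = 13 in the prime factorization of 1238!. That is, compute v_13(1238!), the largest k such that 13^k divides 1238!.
v_13(1238!) = 102

Legendre's formula: v_p(n!) = Σ_{k ≥ 1} ⌊n / p^k⌋. For p = 13, n = 1238, the terms are:
  ⌊1238/13^1⌋ = ⌊1238/13⌋ = 95
  ⌊1238/13^2⌋ = ⌊1238/169⌋ = 7
(the next term ⌊1238/13^3⌋ = 0, terminating the sum). Summing: v_13(1238!) = 95 + 7 = 102.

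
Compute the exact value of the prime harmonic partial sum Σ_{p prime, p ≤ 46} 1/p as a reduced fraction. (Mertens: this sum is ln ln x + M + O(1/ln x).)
Σ 1/p = 21460568175640361/13082761331670030

π(46) = 14, so the primes ≤ 46 are [2, 3, 5, 7, 11, 13, 17, 19, 23, 29, 31, 37, 41, 43]. Summing 1/p over these primes: 21460568175640361/13082761331670030 ≈ 1.6404. Mertens estimate ln ln(46) + 0.2615 ≈ 1.6040.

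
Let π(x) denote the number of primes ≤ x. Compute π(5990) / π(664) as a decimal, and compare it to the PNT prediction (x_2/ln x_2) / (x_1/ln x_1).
π(5990)/π(664) = 783/121 ≈ 6.4711;  PNT prediction ≈ 6.7398.

π(664) = 121 and π(5990) = 783, so π(5990)/π(664) ≈ 6.4711. The PNT-predicted ratio is (5990/ln(5990)) / (664/ln(664)) ≈ 6.7398. The two agree to within a few percent, as expected.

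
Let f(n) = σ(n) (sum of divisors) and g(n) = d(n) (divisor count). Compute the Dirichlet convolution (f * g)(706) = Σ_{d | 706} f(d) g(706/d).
(σ * d)(706) = 1780

Divisors of 706: [1, 2, 353, 706]. For each d | 706:
  d = 1: σ(1) · d(706/1) = 1 · 4 = 4
  d = 2: σ(2) · d(706/2) = 3 · 2 = 6
  d = 353: σ(353) · d(706/353) = 354 · 2 = 708
  d = 706: σ(706) · d(706/706) = 1062 · 1 = 1062
Summing: (σ * d)(706) = 4 + 6 + 708 + 1062 = 1780.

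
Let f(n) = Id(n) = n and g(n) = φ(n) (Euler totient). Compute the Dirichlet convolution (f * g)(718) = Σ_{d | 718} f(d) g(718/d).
(Id * φ)(718) = 2151

Divisors of 718: [1, 2, 359, 718]. For each d | 718:
  d = 1: Id(1) · φ(718/1) = 1 · 358 = 358
  d = 2: Id(2) · φ(718/2) = 2 · 358 = 716
  d = 359: Id(359) · φ(718/359) = 359 · 1 = 359
  d = 718: Id(718) · φ(718/718) = 718 · 1 = 718
Summing: (Id * φ)(718) = 358 + 716 + 359 + 718 = 2151.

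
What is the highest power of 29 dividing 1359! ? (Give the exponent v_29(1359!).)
v_29(1359!) = 47

Legendre's formula: v_p(n!) = Σ_{k ≥ 1} ⌊n / p^k⌋. For p = 29, n = 1359, the terms are:
  ⌊1359/29^1⌋ = ⌊1359/29⌋ = 46
  ⌊1359/29^2⌋ = ⌊1359/841⌋ = 1
(the next term ⌊1359/29^3⌋ = 0, terminating the sum). Summing: v_29(1359!) = 46 + 1 = 47.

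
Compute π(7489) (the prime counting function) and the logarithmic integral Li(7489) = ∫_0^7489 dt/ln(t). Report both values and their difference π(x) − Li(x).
π(7489) = 949;  Li(7489) ≈ 969.35;  π(x) − Li(x) ≈ -20.35.

Direct count of primes ≤ 7489 gives π(7489) = 949. Numerical evaluation of the logarithmic integral gives Li(7489) ≈ 969.35. The difference π(x) − Li(x) ≈ -20.35 is typically negative for small/moderate x (Li(x) overestimates), though Littlewood's theorem shows this sign changes infinitely often.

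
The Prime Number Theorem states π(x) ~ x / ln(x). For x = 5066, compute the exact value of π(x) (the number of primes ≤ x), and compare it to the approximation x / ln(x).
π(5066) = 677;  x/ln(x) ≈ 593.88;  relative error ≈ 12.28%.

Directly count primes up to 5066: π(5066) = 677. The PNT approximation gives 5066/ln(5066) ≈ 5066/8.53031 ≈ 593.88. Relative error (π(x) − x/ln(x)) / π(x) ≈ 12.28%; the approximation is known to undercount slightly (Li(x) is a better estimate).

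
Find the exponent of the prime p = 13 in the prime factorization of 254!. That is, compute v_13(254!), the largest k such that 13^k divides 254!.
v_13(254!) = 20

Legendre's formula: v_p(n!) = Σ_{k ≥ 1} ⌊n / p^k⌋. For p = 13, n = 254, the terms are:
  ⌊254/13^1⌋ = ⌊254/13⌋ = 19
  ⌊254/13^2⌋ = ⌊254/169⌋ = 1
(the next term ⌊254/13^3⌋ = 0, terminating the sum). Summing: v_13(254!) = 19 + 1 = 20.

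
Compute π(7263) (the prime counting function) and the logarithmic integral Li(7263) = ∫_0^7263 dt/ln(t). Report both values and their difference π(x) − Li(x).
π(7263) = 928;  Li(7263) ≈ 943.97;  π(x) − Li(x) ≈ -15.97.

Direct count of primes ≤ 7263 gives π(7263) = 928. Numerical evaluation of the logarithmic integral gives Li(7263) ≈ 943.97. The difference π(x) − Li(x) ≈ -15.97 is typically negative for small/moderate x (Li(x) overestimates), though Littlewood's theorem shows this sign changes infinitely often.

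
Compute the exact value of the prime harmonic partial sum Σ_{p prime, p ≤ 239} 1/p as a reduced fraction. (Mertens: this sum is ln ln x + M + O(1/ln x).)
Σ 1/p = 2098799936456271323771652759516428422371386490386771476792994918184499649543226735989117756998751/1062411448280052319722448549835623701226301211611796930357321893850294264731624591303255041960530

π(239) = 52, so the primes ≤ 239 are [2, 3, 5, 7, 11, 13, 17, 19, 23, 29, 31, 37, 41, 43, 47, 53, 59, 61, 67, 71, 73, 79, 83, 89, 97, 101, 103, 107, 109, 113, 127, 131, 137, 139, 149, 151, 157, 163, 167, 173, 179, 181, 191, 193, 197, 199, 211, 223, 227, 229, 233, 239]. Summing 1/p over these primes: 2098799936456271323771652759516428422371386490386771476792994918184499649543226735989117756998751/1062411448280052319722448549835623701226301211611796930357321893850294264731624591303255041960530 ≈ 1.9755. Mertens estimate ln ln(239) + 0.2615 ≈ 1.9620.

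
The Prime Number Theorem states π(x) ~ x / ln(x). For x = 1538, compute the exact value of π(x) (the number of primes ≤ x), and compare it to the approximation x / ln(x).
π(1538) = 242;  x/ln(x) ≈ 209.59;  relative error ≈ 13.39%.

Directly count primes up to 1538: π(1538) = 242. The PNT approximation gives 1538/ln(1538) ≈ 1538/7.33824 ≈ 209.59. Relative error (π(x) − x/ln(x)) / π(x) ≈ 13.39%; the approximation is known to undercount slightly (Li(x) is a better estimate).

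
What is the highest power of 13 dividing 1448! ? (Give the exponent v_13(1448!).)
v_13(1448!) = 119

Legendre's formula: v_p(n!) = Σ_{k ≥ 1} ⌊n / p^k⌋. For p = 13, n = 1448, the terms are:
  ⌊1448/13^1⌋ = ⌊1448/13⌋ = 111
  ⌊1448/13^2⌋ = ⌊1448/169⌋ = 8
(the next term ⌊1448/13^3⌋ = 0, terminating the sum). Summing: v_13(1448!) = 111 + 8 = 119.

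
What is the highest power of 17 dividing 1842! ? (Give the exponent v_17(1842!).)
v_17(1842!) = 114

Legendre's formula: v_p(n!) = Σ_{k ≥ 1} ⌊n / p^k⌋. For p = 17, n = 1842, the terms are:
  ⌊1842/17^1⌋ = ⌊1842/17⌋ = 108
  ⌊1842/17^2⌋ = ⌊1842/289⌋ = 6
(the next term ⌊1842/17^3⌋ = 0, terminating the sum). Summing: v_17(1842!) = 108 + 6 = 114.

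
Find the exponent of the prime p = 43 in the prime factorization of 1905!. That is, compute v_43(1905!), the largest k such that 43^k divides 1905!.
v_43(1905!) = 45

Legendre's formula: v_p(n!) = Σ_{k ≥ 1} ⌊n / p^k⌋. For p = 43, n = 1905, the terms are:
  ⌊1905/43^1⌋ = ⌊1905/43⌋ = 44
  ⌊1905/43^2⌋ = ⌊1905/1849⌋ = 1
(the next term ⌊1905/43^3⌋ = 0, terminating the sum). Summing: v_43(1905!) = 44 + 1 = 45.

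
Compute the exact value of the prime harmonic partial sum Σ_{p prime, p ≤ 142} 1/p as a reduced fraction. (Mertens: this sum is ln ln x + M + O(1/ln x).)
Σ 1/p = 18825509850919239131453102166593625244431364344421618363/10014646650599190067509233131649940057366334653200433090

π(142) = 34, so the primes ≤ 142 are [2, 3, 5, 7, 11, 13, 17, 19, 23, 29, 31, 37, 41, 43, 47, 53, 59, 61, 67, 71, 73, 79, 83, 89, 97, 101, 103, 107, 109, 113, 127, 131, 137, 139]. Summing 1/p over these primes: 18825509850919239131453102166593625244431364344421618363/10014646650599190067509233131649940057366334653200433090 ≈ 1.8798. Mertens estimate ln ln(142) + 0.2615 ≈ 1.8621.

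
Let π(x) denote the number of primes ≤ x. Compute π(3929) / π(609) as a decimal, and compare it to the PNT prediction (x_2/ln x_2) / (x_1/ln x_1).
π(3929)/π(609) = 545/111 ≈ 4.9099;  PNT prediction ≈ 4.9983.

π(609) = 111 and π(3929) = 545, so π(3929)/π(609) ≈ 4.9099. The PNT-predicted ratio is (3929/ln(3929)) / (609/ln(609)) ≈ 4.9983. The two agree to within a few percent, as expected.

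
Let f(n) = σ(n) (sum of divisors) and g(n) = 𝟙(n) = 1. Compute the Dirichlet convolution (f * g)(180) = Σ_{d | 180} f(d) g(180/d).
(σ * 𝟙)(180) = 1386

Divisors of 180: [1, 2, 3, 4, 5, 6, 9, 10, 12, 15, 18, 20, 30, 36, 45, 60, 90, 180]. For each d | 180:
  d = 1: σ(1) · 𝟙(180/1) = 1 · 1 = 1
  d = 2: σ(2) · 𝟙(180/2) = 3 · 1 = 3
  d = 3: σ(3) · 𝟙(180/3) = 4 · 1 = 4
  d = 4: σ(4) · 𝟙(180/4) = 7 · 1 = 7
  d = 5: σ(5) · 𝟙(180/5) = 6 · 1 = 6
  d = 6: σ(6) · 𝟙(180/6) = 12 · 1 = 12
  d = 9: σ(9) · 𝟙(180/9) = 13 · 1 = 13
  d = 10: σ(10) · 𝟙(180/10) = 18 · 1 = 18
  d = 12: σ(12) · 𝟙(180/12) = 28 · 1 = 28
  d = 15: σ(15) · 𝟙(180/15) = 24 · 1 = 24
  d = 18: σ(18) · 𝟙(180/18) = 39 · 1 = 39
  d = 20: σ(20) · 𝟙(180/20) = 42 · 1 = 42
  d = 30: σ(30) · 𝟙(180/30) = 72 · 1 = 72
  d = 36: σ(36) · 𝟙(180/36) = 91 · 1 = 91
  d = 45: σ(45) · 𝟙(180/45) = 78 · 1 = 78
  d = 60: σ(60) · 𝟙(180/60) = 168 · 1 = 168
  d = 90: σ(90) · 𝟙(180/90) = 234 · 1 = 234
  d = 180: σ(180) · 𝟙(180/180) = 546 · 1 = 546
Summing: (σ * 𝟙)(180) = 1 + 3 + 4 + 7 + 6 + 12 + 13 + 18 + 28 + 24 + 39 + 42 + 72 + 91 + 78 + 168 + 234 + 546 = 1386.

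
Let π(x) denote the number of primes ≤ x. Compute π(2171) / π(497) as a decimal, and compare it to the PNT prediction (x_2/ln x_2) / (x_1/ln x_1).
π(2171)/π(497) = 326/94 ≈ 3.4681;  PNT prediction ≈ 3.5300.

π(497) = 94 and π(2171) = 326, so π(2171)/π(497) ≈ 3.4681. The PNT-predicted ratio is (2171/ln(2171)) / (497/ln(497)) ≈ 3.5300. The two agree to within a few percent, as expected.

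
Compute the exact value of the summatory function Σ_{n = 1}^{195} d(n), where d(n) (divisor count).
Σ_{n ≤ 195} d(n) = 1061

Compute d(n) for each 1 ≤ n ≤ 195: d(1) = 1, d(2) = 2, d(3) = 2, d(4) = 3, d(5) = 2, d(6) = 4, d(7) = 2, d(8) = 4, d(9) = 3, d(10) = 4, d(11) = 2, d(12) = 6, d(13) = 2, d(14) = 4, d(15) = 4, d(16) = 5, d(17) = 2, d(18) = 6, d(19) = 2, d(20) = 6, d(21) = 4, d(22) = 4, d(23) = 2, d(24) = 8, d(25) = 3, d(26) = 4, d(27) = 4, d(28) = 6, d(29) = 2, d(30) = 8, d(31) = 2, d(32) = 6, d(33) = 4, d(34) = 4, d(35) = 4, d(36) = 9, d(37) = 2, d(38) = 4, d(39) = 4, d(40) = 8, d(41) = 2, d(42) = 8, d(43) = 2, d(44) = 6, d(45) = 6, d(46) = 4, d(47) = 2, d(48) = 10, d(49) = 3, d(50) = 6, d(51) = 4, d(52) = 6, d(53) = 2, d(54) = 8, d(55) = 4, d(56) = 8, d(57) = 4, d(58) = 4, d(59) = 2, d(60) = 12, d(61) = 2, d(62) = 4, d(63) = 6, d(64) = 7, d(65) = 4, d(66) = 8, d(67) = 2, d(68) = 6, d(69) = 4, d(70) = 8, d(71) = 2, d(72) = 12, d(73) = 2, d(74) = 4, d(75) = 6, d(76) = 6, d(77) = 4, d(78) = 8, d(79) = 2, d(80) = 10, d(81) = 5, d(82) = 4, d(83) = 2, d(84) = 12, d(85) = 4, d(86) = 4, d(87) = 4, d(88) = 8, d(89) = 2, d(90) = 12, d(91) = 4, d(92) = 6, d(93) = 4, d(94) = 4, d(95) = 4, d(96) = 12, d(97) = 2, d(98) = 6, d(99) = 6, d(100) = 9, d(101) = 2, d(102) = 8, d(103) = 2, d(104) = 8, d(105) = 8, d(106) = 4, d(107) = 2, d(108) = 12, d(109) = 2, d(110) = 8, d(111) = 4, d(112) = 10, d(113) = 2, d(114) = 8, d(115) = 4, d(116) = 6, d(117) = 6, d(118) = 4, d(119) = 4, d(120) = 16, d(121) = 3, d(122) = 4, d(123) = 4, d(124) = 6, d(125) = 4, d(126) = 12, d(127) = 2, d(128) = 8, d(129) = 4, d(130) = 8, d(131) = 2, d(132) = 12, d(133) = 4, d(134) = 4, d(135) = 8, d(136) = 8, d(137) = 2, d(138) = 8, d(139) = 2, d(140) = 12, d(141) = 4, d(142) = 4, d(143) = 4, d(144) = 15, d(145) = 4, d(146) = 4, d(147) = 6, d(148) = 6, d(149) = 2, d(150) = 12, d(151) = 2, d(152) = 8, d(153) = 6, d(154) = 8, d(155) = 4, d(156) = 12, d(157) = 2, d(158) = 4, d(159) = 4, d(160) = 12, d(161) = 4, d(162) = 10, d(163) = 2, d(164) = 6, d(165) = 8, d(166) = 4, d(167) = 2, d(168) = 16, d(169) = 3, d(170) = 8, d(171) = 6, d(172) = 6, d(173) = 2, d(174) = 8, d(175) = 6, d(176) = 10, d(177) = 4, d(178) = 4, d(179) = 2, d(180) = 18, d(181) = 2, d(182) = 8, d(183) = 4, d(184) = 8, d(185) = 4, d(186) = 8, d(187) = 4, d(188) = 6, d(189) = 8, d(190) = 8, d(191) = 2, d(192) = 14, d(193) = 2, d(194) = 4, d(195) = 8. Summing all 195 values: 1061. (Dirichlet's divisor formula: Σ_{n ≤ x} d(n) = x ln(x) + (2γ − 1) x + O(√x). For x = 195, the asymptotic estimate is ≈ 1058.35.)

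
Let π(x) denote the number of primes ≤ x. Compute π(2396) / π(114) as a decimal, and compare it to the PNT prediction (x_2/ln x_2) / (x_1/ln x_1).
π(2396)/π(114) = 356/30 ≈ 11.8667;  PNT prediction ≈ 12.7922.

π(114) = 30 and π(2396) = 356, so π(2396)/π(114) ≈ 11.8667. The PNT-predicted ratio is (2396/ln(2396)) / (114/ln(114)) ≈ 12.7922. The two agree to within a few percent, as expected.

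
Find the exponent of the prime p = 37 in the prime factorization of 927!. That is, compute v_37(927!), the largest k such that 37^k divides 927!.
v_37(927!) = 25

Legendre's formula: v_p(n!) = Σ_{k ≥ 1} ⌊n / p^k⌋. For p = 37, n = 927, the terms are:
  ⌊927/37^1⌋ = ⌊927/37⌋ = 25
(the next term ⌊927/37^2⌋ = 0, terminating the sum). Summing: v_37(927!) = 25 = 25.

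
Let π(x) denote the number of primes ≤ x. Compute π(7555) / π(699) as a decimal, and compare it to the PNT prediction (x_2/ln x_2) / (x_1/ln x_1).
π(7555)/π(699) = 958/125 ≈ 7.6640;  PNT prediction ≈ 7.9273.

π(699) = 125 and π(7555) = 958, so π(7555)/π(699) ≈ 7.6640. The PNT-predicted ratio is (7555/ln(7555)) / (699/ln(699)) ≈ 7.9273. The two agree to within a few percent, as expected.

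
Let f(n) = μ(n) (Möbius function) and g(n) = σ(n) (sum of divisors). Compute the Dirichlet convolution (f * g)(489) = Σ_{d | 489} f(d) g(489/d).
(μ * σ)(489) = 489

Divisors of 489: [1, 3, 163, 489]. For each d | 489:
  d = 1: μ(1) · σ(489/1) = 1 · 656 = 656
  d = 3: μ(3) · σ(489/3) = -1 · 164 = -164
  d = 163: μ(163) · σ(489/163) = -1 · 4 = -4
  d = 489: μ(489) · σ(489/489) = 1 · 1 = 1
Summing: (μ * σ)(489) = 656 + -164 + -4 + 1 = 489.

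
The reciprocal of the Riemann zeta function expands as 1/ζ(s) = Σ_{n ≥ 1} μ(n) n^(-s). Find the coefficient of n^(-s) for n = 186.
μ(186) = -1

Factor n = 186 = 2 · 3 · 31. μ(n) = 0 if any exponent ≥ 2 (not squarefree); otherwise μ(n) = (−1)^{ω(n)} where ω(n) is the number of distinct prime factors. Applying: μ(186) = -1.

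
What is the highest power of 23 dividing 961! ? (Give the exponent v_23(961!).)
v_23(961!) = 42

Legendre's formula: v_p(n!) = Σ_{k ≥ 1} ⌊n / p^k⌋. For p = 23, n = 961, the terms are:
  ⌊961/23^1⌋ = ⌊961/23⌋ = 41
  ⌊961/23^2⌋ = ⌊961/529⌋ = 1
(the next term ⌊961/23^3⌋ = 0, terminating the sum). Summing: v_23(961!) = 41 + 1 = 42.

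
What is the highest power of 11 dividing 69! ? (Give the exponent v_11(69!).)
v_11(69!) = 6

Legendre's formula: v_p(n!) = Σ_{k ≥ 1} ⌊n / p^k⌋. For p = 11, n = 69, the terms are:
  ⌊69/11^1⌋ = ⌊69/11⌋ = 6
(the next term ⌊69/11^2⌋ = 0, terminating the sum). Summing: v_11(69!) = 6 = 6.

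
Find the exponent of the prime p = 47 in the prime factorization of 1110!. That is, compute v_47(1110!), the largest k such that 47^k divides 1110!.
v_47(1110!) = 23

Legendre's formula: v_p(n!) = Σ_{k ≥ 1} ⌊n / p^k⌋. For p = 47, n = 1110, the terms are:
  ⌊1110/47^1⌋ = ⌊1110/47⌋ = 23
(the next term ⌊1110/47^2⌋ = 0, terminating the sum). Summing: v_47(1110!) = 23 = 23.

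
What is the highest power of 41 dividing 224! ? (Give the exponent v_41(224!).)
v_41(224!) = 5

Legendre's formula: v_p(n!) = Σ_{k ≥ 1} ⌊n / p^k⌋. For p = 41, n = 224, the terms are:
  ⌊224/41^1⌋ = ⌊224/41⌋ = 5
(the next term ⌊224/41^2⌋ = 0, terminating the sum). Summing: v_41(224!) = 5 = 5.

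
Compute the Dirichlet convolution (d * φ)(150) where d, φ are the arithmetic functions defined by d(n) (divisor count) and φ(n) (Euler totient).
(d * φ)(150) = 372

Divisors of 150: [1, 2, 3, 5, 6, 10, 15, 25, 30, 50, 75, 150]. For each d | 150:
  d = 1: d(1) · φ(150/1) = 1 · 40 = 40
  d = 2: d(2) · φ(150/2) = 2 · 40 = 80
  d = 3: d(3) · φ(150/3) = 2 · 20 = 40
  d = 5: d(5) · φ(150/5) = 2 · 8 = 16
  d = 6: d(6) · φ(150/6) = 4 · 20 = 80
  d = 10: d(10) · φ(150/10) = 4 · 8 = 32
  d = 15: d(15) · φ(150/15) = 4 · 4 = 16
  d = 25: d(25) · φ(150/25) = 3 · 2 = 6
  d = 30: d(30) · φ(150/30) = 8 · 4 = 32
  d = 50: d(50) · φ(150/50) = 6 · 2 = 12
  d = 75: d(75) · φ(150/75) = 6 · 1 = 6
  d = 150: d(150) · φ(150/150) = 12 · 1 = 12
Summing: (d * φ)(150) = 40 + 80 + 40 + 16 + 80 + 32 + 16 + 6 + 32 + 12 + 6 + 12 = 372.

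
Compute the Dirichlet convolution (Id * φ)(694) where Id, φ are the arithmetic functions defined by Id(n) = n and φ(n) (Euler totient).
(Id * φ)(694) = 2079

Divisors of 694: [1, 2, 347, 694]. For each d | 694:
  d = 1: Id(1) · φ(694/1) = 1 · 346 = 346
  d = 2: Id(2) · φ(694/2) = 2 · 346 = 692
  d = 347: Id(347) · φ(694/347) = 347 · 1 = 347
  d = 694: Id(694) · φ(694/694) = 694 · 1 = 694
Summing: (Id * φ)(694) = 346 + 692 + 347 + 694 = 2079.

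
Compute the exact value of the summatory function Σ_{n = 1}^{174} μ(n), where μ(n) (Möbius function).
Σ_{n ≤ 174} μ(n) = -4

Compute μ(n) for each 1 ≤ n ≤ 174: μ(1) = 1, μ(2) = -1, μ(3) = -1, μ(4) = 0, μ(5) = -1, μ(6) = 1, μ(7) = -1, μ(8) = 0, μ(9) = 0, μ(10) = 1, μ(11) = -1, μ(12) = 0, μ(13) = -1, μ(14) = 1, μ(15) = 1, μ(16) = 0, μ(17) = -1, μ(18) = 0, μ(19) = -1, μ(20) = 0, μ(21) = 1, μ(22) = 1, μ(23) = -1, μ(24) = 0, μ(25) = 0, μ(26) = 1, μ(27) = 0, μ(28) = 0, μ(29) = -1, μ(30) = -1, μ(31) = -1, μ(32) = 0, μ(33) = 1, μ(34) = 1, μ(35) = 1, μ(36) = 0, μ(37) = -1, μ(38) = 1, μ(39) = 1, μ(40) = 0, μ(41) = -1, μ(42) = -1, μ(43) = -1, μ(44) = 0, μ(45) = 0, μ(46) = 1, μ(47) = -1, μ(48) = 0, μ(49) = 0, μ(50) = 0, μ(51) = 1, μ(52) = 0, μ(53) = -1, μ(54) = 0, μ(55) = 1, μ(56) = 0, μ(57) = 1, μ(58) = 1, μ(59) = -1, μ(60) = 0, μ(61) = -1, μ(62) = 1, μ(63) = 0, μ(64) = 0, μ(65) = 1, μ(66) = -1, μ(67) = -1, μ(68) = 0, μ(69) = 1, μ(70) = -1, μ(71) = -1, μ(72) = 0, μ(73) = -1, μ(74) = 1, μ(75) = 0, μ(76) = 0, μ(77) = 1, μ(78) = -1, μ(79) = -1, μ(80) = 0, μ(81) = 0, μ(82) = 1, μ(83) = -1, μ(84) = 0, μ(85) = 1, μ(86) = 1, μ(87) = 1, μ(88) = 0, μ(89) = -1, μ(90) = 0, μ(91) = 1, μ(92) = 0, μ(93) = 1, μ(94) = 1, μ(95) = 1, μ(96) = 0, μ(97) = -1, μ(98) = 0, μ(99) = 0, μ(100) = 0, μ(101) = -1, μ(102) = -1, μ(103) = -1, μ(104) = 0, μ(105) = -1, μ(106) = 1, μ(107) = -1, μ(108) = 0, μ(109) = -1, μ(110) = -1, μ(111) = 1, μ(112) = 0, μ(113) = -1, μ(114) = -1, μ(115) = 1, μ(116) = 0, μ(117) = 0, μ(118) = 1, μ(119) = 1, μ(120) = 0, μ(121) = 0, μ(122) = 1, μ(123) = 1, μ(124) = 0, μ(125) = 0, μ(126) = 0, μ(127) = -1, μ(128) = 0, μ(129) = 1, μ(130) = -1, μ(131) = -1, μ(132) = 0, μ(133) = 1, μ(134) = 1, μ(135) = 0, μ(136) = 0, μ(137) = -1, μ(138) = -1, μ(139) = -1, μ(140) = 0, μ(141) = 1, μ(142) = 1, μ(143) = 1, μ(144) = 0, μ(145) = 1, μ(146) = 1, μ(147) = 0, μ(148) = 0, μ(149) = -1, μ(150) = 0, μ(151) = -1, μ(152) = 0, μ(153) = 0, μ(154) = -1, μ(155) = 1, μ(156) = 0, μ(157) = -1, μ(158) = 1, μ(159) = 1, μ(160) = 0, μ(161) = 1, μ(162) = 0, μ(163) = -1, μ(164) = 0, μ(165) = -1, μ(166) = 1, μ(167) = -1, μ(168) = 0, μ(169) = 0, μ(170) = -1, μ(171) = 0, μ(172) = 0, μ(173) = -1, μ(174) = -1. Summing all 174 values: -4. (Mertens function M(x) = Σ_{n ≤ x} μ(n); on average M(x) should be small (PNT ⟺ M(x) = o(x)).)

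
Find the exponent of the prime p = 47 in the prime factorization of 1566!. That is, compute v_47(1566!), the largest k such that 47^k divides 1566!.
v_47(1566!) = 33

Legendre's formula: v_p(n!) = Σ_{k ≥ 1} ⌊n / p^k⌋. For p = 47, n = 1566, the terms are:
  ⌊1566/47^1⌋ = ⌊1566/47⌋ = 33
(the next term ⌊1566/47^2⌋ = 0, terminating the sum). Summing: v_47(1566!) = 33 = 33.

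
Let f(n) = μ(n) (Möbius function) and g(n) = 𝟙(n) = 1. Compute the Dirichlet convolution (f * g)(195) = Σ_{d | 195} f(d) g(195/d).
(μ * 𝟙)(195) = 0

Divisors of 195: [1, 3, 5, 13, 15, 39, 65, 195]. For each d | 195:
  d = 1: μ(1) · 𝟙(195/1) = 1 · 1 = 1
  d = 3: μ(3) · 𝟙(195/3) = -1 · 1 = -1
  d = 5: μ(5) · 𝟙(195/5) = -1 · 1 = -1
  d = 13: μ(13) · 𝟙(195/13) = -1 · 1 = -1
  d = 15: μ(15) · 𝟙(195/15) = 1 · 1 = 1
  d = 39: μ(39) · 𝟙(195/39) = 1 · 1 = 1
  d = 65: μ(65) · 𝟙(195/65) = 1 · 1 = 1
  d = 195: μ(195) · 𝟙(195/195) = -1 · 1 = -1
Summing: (μ * 𝟙)(195) = 1 + -1 + -1 + -1 + 1 + 1 + 1 + -1 = 0.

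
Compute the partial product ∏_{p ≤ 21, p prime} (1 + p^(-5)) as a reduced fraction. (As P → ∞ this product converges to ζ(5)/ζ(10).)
∏ = 405833785877367637916288/391770333462674252324875

The primes p ≤ 21 are [2, 3, 5, 7, 11, 13, 17, 19]. For each, (1 + 1/p^5) = (p^5 + 1)/p^5. Multiplying these fractions over p ∈ [2, 3, 5, 7, 11, 13, 17, 19] gives 405833785877367637916288/391770333462674252324875. (In the limit P → ∞ this tends to ζ(5)/ζ(10).)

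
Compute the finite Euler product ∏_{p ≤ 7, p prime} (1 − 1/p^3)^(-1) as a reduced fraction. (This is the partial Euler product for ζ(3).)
∏ = 18375/15314

The primes p ≤ 7 are [2, 3, 5, 7]. For each prime, (1 − 1/p^3)^(-1) = p^3 / (p^3 − 1). The product is (1 − 1/2^3)^(-1), (1 − 1/3^3)^(-1), (1 − 1/5^3)^(-1), (1 − 1/7^3)^(-1) = ∏ p^3 / (p^3 − 1) = 18375/15314.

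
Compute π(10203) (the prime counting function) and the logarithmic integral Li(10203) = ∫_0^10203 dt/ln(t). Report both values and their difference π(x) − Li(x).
π(10203) = 1252;  Li(10203) ≈ 1268.15;  π(x) − Li(x) ≈ -16.15.

Direct count of primes ≤ 10203 gives π(10203) = 1252. Numerical evaluation of the logarithmic integral gives Li(10203) ≈ 1268.15. The difference π(x) − Li(x) ≈ -16.15 is typically negative for small/moderate x (Li(x) overestimates), though Littlewood's theorem shows this sign changes infinitely often.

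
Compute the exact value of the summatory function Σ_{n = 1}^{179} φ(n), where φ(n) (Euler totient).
Σ_{n ≤ 179} φ(n) = 9832

Compute φ(n) for each 1 ≤ n ≤ 179: φ(1) = 1, φ(2) = 1, φ(3) = 2, φ(4) = 2, φ(5) = 4, φ(6) = 2, φ(7) = 6, φ(8) = 4, φ(9) = 6, φ(10) = 4, φ(11) = 10, φ(12) = 4, φ(13) = 12, φ(14) = 6, φ(15) = 8, φ(16) = 8, φ(17) = 16, φ(18) = 6, φ(19) = 18, φ(20) = 8, φ(21) = 12, φ(22) = 10, φ(23) = 22, φ(24) = 8, φ(25) = 20, φ(26) = 12, φ(27) = 18, φ(28) = 12, φ(29) = 28, φ(30) = 8, φ(31) = 30, φ(32) = 16, φ(33) = 20, φ(34) = 16, φ(35) = 24, φ(36) = 12, φ(37) = 36, φ(38) = 18, φ(39) = 24, φ(40) = 16, φ(41) = 40, φ(42) = 12, φ(43) = 42, φ(44) = 20, φ(45) = 24, φ(46) = 22, φ(47) = 46, φ(48) = 16, φ(49) = 42, φ(50) = 20, φ(51) = 32, φ(52) = 24, φ(53) = 52, φ(54) = 18, φ(55) = 40, φ(56) = 24, φ(57) = 36, φ(58) = 28, φ(59) = 58, φ(60) = 16, φ(61) = 60, φ(62) = 30, φ(63) = 36, φ(64) = 32, φ(65) = 48, φ(66) = 20, φ(67) = 66, φ(68) = 32, φ(69) = 44, φ(70) = 24, φ(71) = 70, φ(72) = 24, φ(73) = 72, φ(74) = 36, φ(75) = 40, φ(76) = 36, φ(77) = 60, φ(78) = 24, φ(79) = 78, φ(80) = 32, φ(81) = 54, φ(82) = 40, φ(83) = 82, φ(84) = 24, φ(85) = 64, φ(86) = 42, φ(87) = 56, φ(88) = 40, φ(89) = 88, φ(90) = 24, φ(91) = 72, φ(92) = 44, φ(93) = 60, φ(94) = 46, φ(95) = 72, φ(96) = 32, φ(97) = 96, φ(98) = 42, φ(99) = 60, φ(100) = 40, φ(101) = 100, φ(102) = 32, φ(103) = 102, φ(104) = 48, φ(105) = 48, φ(106) = 52, φ(107) = 106, φ(108) = 36, φ(109) = 108, φ(110) = 40, φ(111) = 72, φ(112) = 48, φ(113) = 112, φ(114) = 36, φ(115) = 88, φ(116) = 56, φ(117) = 72, φ(118) = 58, φ(119) = 96, φ(120) = 32, φ(121) = 110, φ(122) = 60, φ(123) = 80, φ(124) = 60, φ(125) = 100, φ(126) = 36, φ(127) = 126, φ(128) = 64, φ(129) = 84, φ(130) = 48, φ(131) = 130, φ(132) = 40, φ(133) = 108, φ(134) = 66, φ(135) = 72, φ(136) = 64, φ(137) = 136, φ(138) = 44, φ(139) = 138, φ(140) = 48, φ(141) = 92, φ(142) = 70, φ(143) = 120, φ(144) = 48, φ(145) = 112, φ(146) = 72, φ(147) = 84, φ(148) = 72, φ(149) = 148, φ(150) = 40, φ(151) = 150, φ(152) = 72, φ(153) = 96, φ(154) = 60, φ(155) = 120, φ(156) = 48, φ(157) = 156, φ(158) = 78, φ(159) = 104, φ(160) = 64, φ(161) = 132, φ(162) = 54, φ(163) = 162, φ(164) = 80, φ(165) = 80, φ(166) = 82, φ(167) = 166, φ(168) = 48, φ(169) = 156, φ(170) = 64, φ(171) = 108, φ(172) = 84, φ(173) = 172, φ(174) = 56, φ(175) = 120, φ(176) = 80, φ(177) = 116, φ(178) = 88, φ(179) = 178. Summing all 179 values: 9832. (Average order: Σ_{n ≤ x} φ(n) ~ (3/π²) x². For x = 179, (3/π²)·179² ≈ 9739.30.)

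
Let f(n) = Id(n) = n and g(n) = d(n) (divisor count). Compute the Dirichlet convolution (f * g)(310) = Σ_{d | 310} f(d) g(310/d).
(Id * d)(310) = 924

Divisors of 310: [1, 2, 5, 10, 31, 62, 155, 310]. For each d | 310:
  d = 1: Id(1) · d(310/1) = 1 · 8 = 8
  d = 2: Id(2) · d(310/2) = 2 · 4 = 8
  d = 5: Id(5) · d(310/5) = 5 · 4 = 20
  d = 10: Id(10) · d(310/10) = 10 · 2 = 20
  d = 31: Id(31) · d(310/31) = 31 · 4 = 124
  d = 62: Id(62) · d(310/62) = 62 · 2 = 124
  d = 155: Id(155) · d(310/155) = 155 · 2 = 310
  d = 310: Id(310) · d(310/310) = 310 · 1 = 310
Summing: (Id * d)(310) = 8 + 8 + 20 + 20 + 124 + 124 + 310 + 310 = 924.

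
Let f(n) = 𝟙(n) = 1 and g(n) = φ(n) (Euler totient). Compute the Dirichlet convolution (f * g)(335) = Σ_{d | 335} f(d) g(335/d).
(𝟙 * φ)(335) = 335

Divisors of 335: [1, 5, 67, 335]. For each d | 335:
  d = 1: 𝟙(1) · φ(335/1) = 1 · 264 = 264
  d = 5: 𝟙(5) · φ(335/5) = 1 · 66 = 66
  d = 67: 𝟙(67) · φ(335/67) = 1 · 4 = 4
  d = 335: 𝟙(335) · φ(335/335) = 1 · 1 = 1
Summing: (𝟙 * φ)(335) = 264 + 66 + 4 + 1 = 335.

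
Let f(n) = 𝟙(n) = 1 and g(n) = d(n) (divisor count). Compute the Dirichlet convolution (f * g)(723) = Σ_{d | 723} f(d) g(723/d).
(𝟙 * d)(723) = 9

Divisors of 723: [1, 3, 241, 723]. For each d | 723:
  d = 1: 𝟙(1) · d(723/1) = 1 · 4 = 4
  d = 3: 𝟙(3) · d(723/3) = 1 · 2 = 2
  d = 241: 𝟙(241) · d(723/241) = 1 · 2 = 2
  d = 723: 𝟙(723) · d(723/723) = 1 · 1 = 1
Summing: (𝟙 * d)(723) = 4 + 2 + 2 + 1 = 9.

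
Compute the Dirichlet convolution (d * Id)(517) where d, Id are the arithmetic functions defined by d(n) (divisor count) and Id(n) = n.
(d * Id)(517) = 637

Divisors of 517: [1, 11, 47, 517]. For each d | 517:
  d = 1: d(1) · Id(517/1) = 1 · 517 = 517
  d = 11: d(11) · Id(517/11) = 2 · 47 = 94
  d = 47: d(47) · Id(517/47) = 2 · 11 = 22
  d = 517: d(517) · Id(517/517) = 4 · 1 = 4
Summing: (d * Id)(517) = 517 + 94 + 22 + 4 = 637.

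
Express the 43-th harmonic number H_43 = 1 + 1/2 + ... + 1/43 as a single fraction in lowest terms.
H_43 = 532145396070491417/122332313750680800

Direct summation: H_43 = 1 + 1/2 + ... + 1/43. The least common denominator is lcm(1, ..., 43) = 9419588158802421600; over this denominator the numerator is 9419588158802421600 + 4709794079401210800 + 3139862719600807200 + 2354897039700605400 + 1883917631760484320 + 1569931359800403600 + 1345655451257488800 + 1177448519850302700 + 1046620906533602400 + 941958815880242160 + 856326196254765600 + 784965679900201800 + 724583704523263200 + 672827725628744400 + 627972543920161440 + 588724259925151350 + 554093421106024800 + 523310453266801200 + 495767797831706400 + 470979407940121080 + 448551817085829600 + 428163098127382800 + 409547311252279200 + 392482839950100900 + 376783526352096864 + 362291852261631600 + 348873635511200800 + 336413862814372200 + 324813384786290400 + 313986271960080720 + 303857682542013600 + 294362129962575675 + 285442065418255200 + 277046710553012400 + 269131090251497760 + 261655226633400600 + 254583463751416800 + 247883898915853200 + 241527901507754400 + 235489703970060540 + 229746052653717600 + 224275908542914800 + 219060189739591200 = 40975195497427839109, so H_43 = 40975195497427839109/9419588158802421600; reducing by gcd(40975195497427839109, 9419588158802421600) = 77 gives 532145396070491417/122332313750680800 ≈ 4.35000. (The PNT-adjacent estimate ln(43) + γ ≈ 4.33842 matches within O(1/n).)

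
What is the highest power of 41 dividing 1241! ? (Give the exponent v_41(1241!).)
v_41(1241!) = 30

Legendre's formula: v_p(n!) = Σ_{k ≥ 1} ⌊n / p^k⌋. For p = 41, n = 1241, the terms are:
  ⌊1241/41^1⌋ = ⌊1241/41⌋ = 30
(the next term ⌊1241/41^2⌋ = 0, terminating the sum). Summing: v_41(1241!) = 30 = 30.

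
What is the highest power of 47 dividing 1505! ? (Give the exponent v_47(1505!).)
v_47(1505!) = 32

Legendre's formula: v_p(n!) = Σ_{k ≥ 1} ⌊n / p^k⌋. For p = 47, n = 1505, the terms are:
  ⌊1505/47^1⌋ = ⌊1505/47⌋ = 32
(the next term ⌊1505/47^2⌋ = 0, terminating the sum). Summing: v_47(1505!) = 32 = 32.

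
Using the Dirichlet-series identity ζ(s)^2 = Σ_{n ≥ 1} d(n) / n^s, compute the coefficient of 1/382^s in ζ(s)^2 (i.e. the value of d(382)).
d(382) = 4

ζ(s)^2 = (Σ 1/m^s)(Σ 1/k^s). The coefficient of 1/n^s in the product is the number of ordered pairs (m, k) with mk = n, which equals d(n). For n = 382, divisors are [1, 2, 191, 382], so d(382) = 4.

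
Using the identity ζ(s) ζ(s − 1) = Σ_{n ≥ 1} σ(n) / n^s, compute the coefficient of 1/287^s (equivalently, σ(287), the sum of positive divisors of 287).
σ(287) = 336

In the product (Σ m^0/m^s)(Σ k / k^s) = Σ (Σ_{d | n} d) / n^s, the coefficient of 1/n^s is σ(n) = Σ_{d | n} d. For n = 287, divisors are [1, 7, 41, 287]; summing: σ(287) = 336.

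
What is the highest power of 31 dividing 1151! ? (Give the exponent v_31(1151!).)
v_31(1151!) = 38

Legendre's formula: v_p(n!) = Σ_{k ≥ 1} ⌊n / p^k⌋. For p = 31, n = 1151, the terms are:
  ⌊1151/31^1⌋ = ⌊1151/31⌋ = 37
  ⌊1151/31^2⌋ = ⌊1151/961⌋ = 1
(the next term ⌊1151/31^3⌋ = 0, terminating the sum). Summing: v_31(1151!) = 37 + 1 = 38.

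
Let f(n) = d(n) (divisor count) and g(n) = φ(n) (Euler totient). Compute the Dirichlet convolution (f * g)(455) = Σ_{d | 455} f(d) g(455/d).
(d * φ)(455) = 672

Divisors of 455: [1, 5, 7, 13, 35, 65, 91, 455]. For each d | 455:
  d = 1: d(1) · φ(455/1) = 1 · 288 = 288
  d = 5: d(5) · φ(455/5) = 2 · 72 = 144
  d = 7: d(7) · φ(455/7) = 2 · 48 = 96
  d = 13: d(13) · φ(455/13) = 2 · 24 = 48
  d = 35: d(35) · φ(455/35) = 4 · 12 = 48
  d = 65: d(65) · φ(455/65) = 4 · 6 = 24
  d = 91: d(91) · φ(455/91) = 4 · 4 = 16
  d = 455: d(455) · φ(455/455) = 8 · 1 = 8
Summing: (d * φ)(455) = 288 + 144 + 96 + 48 + 48 + 24 + 16 + 8 = 672.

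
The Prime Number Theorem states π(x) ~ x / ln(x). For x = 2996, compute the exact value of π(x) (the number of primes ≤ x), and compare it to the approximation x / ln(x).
π(2996) = 429;  x/ln(x) ≈ 374.26;  relative error ≈ 12.76%.

Directly count primes up to 2996: π(2996) = 429. The PNT approximation gives 2996/ln(2996) ≈ 2996/8.00503 ≈ 374.26. Relative error (π(x) − x/ln(x)) / π(x) ≈ 12.76%; the approximation is known to undercount slightly (Li(x) is a better estimate).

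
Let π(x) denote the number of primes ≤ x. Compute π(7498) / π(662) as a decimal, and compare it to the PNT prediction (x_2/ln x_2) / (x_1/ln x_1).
π(7498)/π(662) = 949/121 ≈ 7.8430;  PNT prediction ≈ 8.2452.

π(662) = 121 and π(7498) = 949, so π(7498)/π(662) ≈ 7.8430. The PNT-predicted ratio is (7498/ln(7498)) / (662/ln(662)) ≈ 8.2452. The two agree to within a few percent, as expected.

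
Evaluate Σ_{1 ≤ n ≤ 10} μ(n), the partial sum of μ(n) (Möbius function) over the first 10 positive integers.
Σ_{n ≤ 10} μ(n) = -1

Compute μ(n) for each 1 ≤ n ≤ 10: μ(1) = 1, μ(2) = -1, μ(3) = -1, μ(4) = 0, μ(5) = -1, μ(6) = 1, μ(7) = -1, μ(8) = 0, μ(9) = 0, μ(10) = 1. Summing all 10 values: -1. (Mertens function M(x) = Σ_{n ≤ x} μ(n); on average M(x) should be small (PNT ⟺ M(x) = o(x)).)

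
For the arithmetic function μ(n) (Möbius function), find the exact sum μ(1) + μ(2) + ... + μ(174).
Σ_{n ≤ 174} μ(n) = -4

Compute μ(n) for each 1 ≤ n ≤ 174: μ(1) = 1, μ(2) = -1, μ(3) = -1, μ(4) = 0, μ(5) = -1, μ(6) = 1, μ(7) = -1, μ(8) = 0, μ(9) = 0, μ(10) = 1, μ(11) = -1, μ(12) = 0, μ(13) = -1, μ(14) = 1, μ(15) = 1, μ(16) = 0, μ(17) = -1, μ(18) = 0, μ(19) = -1, μ(20) = 0, μ(21) = 1, μ(22) = 1, μ(23) = -1, μ(24) = 0, μ(25) = 0, μ(26) = 1, μ(27) = 0, μ(28) = 0, μ(29) = -1, μ(30) = -1, μ(31) = -1, μ(32) = 0, μ(33) = 1, μ(34) = 1, μ(35) = 1, μ(36) = 0, μ(37) = -1, μ(38) = 1, μ(39) = 1, μ(40) = 0, μ(41) = -1, μ(42) = -1, μ(43) = -1, μ(44) = 0, μ(45) = 0, μ(46) = 1, μ(47) = -1, μ(48) = 0, μ(49) = 0, μ(50) = 0, μ(51) = 1, μ(52) = 0, μ(53) = -1, μ(54) = 0, μ(55) = 1, μ(56) = 0, μ(57) = 1, μ(58) = 1, μ(59) = -1, μ(60) = 0, μ(61) = -1, μ(62) = 1, μ(63) = 0, μ(64) = 0, μ(65) = 1, μ(66) = -1, μ(67) = -1, μ(68) = 0, μ(69) = 1, μ(70) = -1, μ(71) = -1, μ(72) = 0, μ(73) = -1, μ(74) = 1, μ(75) = 0, μ(76) = 0, μ(77) = 1, μ(78) = -1, μ(79) = -1, μ(80) = 0, μ(81) = 0, μ(82) = 1, μ(83) = -1, μ(84) = 0, μ(85) = 1, μ(86) = 1, μ(87) = 1, μ(88) = 0, μ(89) = -1, μ(90) = 0, μ(91) = 1, μ(92) = 0, μ(93) = 1, μ(94) = 1, μ(95) = 1, μ(96) = 0, μ(97) = -1, μ(98) = 0, μ(99) = 0, μ(100) = 0, μ(101) = -1, μ(102) = -1, μ(103) = -1, μ(104) = 0, μ(105) = -1, μ(106) = 1, μ(107) = -1, μ(108) = 0, μ(109) = -1, μ(110) = -1, μ(111) = 1, μ(112) = 0, μ(113) = -1, μ(114) = -1, μ(115) = 1, μ(116) = 0, μ(117) = 0, μ(118) = 1, μ(119) = 1, μ(120) = 0, μ(121) = 0, μ(122) = 1, μ(123) = 1, μ(124) = 0, μ(125) = 0, μ(126) = 0, μ(127) = -1, μ(128) = 0, μ(129) = 1, μ(130) = -1, μ(131) = -1, μ(132) = 0, μ(133) = 1, μ(134) = 1, μ(135) = 0, μ(136) = 0, μ(137) = -1, μ(138) = -1, μ(139) = -1, μ(140) = 0, μ(141) = 1, μ(142) = 1, μ(143) = 1, μ(144) = 0, μ(145) = 1, μ(146) = 1, μ(147) = 0, μ(148) = 0, μ(149) = -1, μ(150) = 0, μ(151) = -1, μ(152) = 0, μ(153) = 0, μ(154) = -1, μ(155) = 1, μ(156) = 0, μ(157) = -1, μ(158) = 1, μ(159) = 1, μ(160) = 0, μ(161) = 1, μ(162) = 0, μ(163) = -1, μ(164) = 0, μ(165) = -1, μ(166) = 1, μ(167) = -1, μ(168) = 0, μ(169) = 0, μ(170) = -1, μ(171) = 0, μ(172) = 0, μ(173) = -1, μ(174) = -1. Summing all 174 values: -4. (Mertens function M(x) = Σ_{n ≤ x} μ(n); on average M(x) should be small (PNT ⟺ M(x) = o(x)).)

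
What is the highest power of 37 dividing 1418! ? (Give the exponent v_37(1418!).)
v_37(1418!) = 39

Legendre's formula: v_p(n!) = Σ_{k ≥ 1} ⌊n / p^k⌋. For p = 37, n = 1418, the terms are:
  ⌊1418/37^1⌋ = ⌊1418/37⌋ = 38
  ⌊1418/37^2⌋ = ⌊1418/1369⌋ = 1
(the next term ⌊1418/37^3⌋ = 0, terminating the sum). Summing: v_37(1418!) = 38 + 1 = 39.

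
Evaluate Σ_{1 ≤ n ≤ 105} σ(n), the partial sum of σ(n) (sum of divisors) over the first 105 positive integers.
Σ_{n ≤ 105} σ(n) = 9123

Compute σ(n) for each 1 ≤ n ≤ 105: σ(1) = 1, σ(2) = 3, σ(3) = 4, σ(4) = 7, σ(5) = 6, σ(6) = 12, σ(7) = 8, σ(8) = 15, σ(9) = 13, σ(10) = 18, σ(11) = 12, σ(12) = 28, σ(13) = 14, σ(14) = 24, σ(15) = 24, σ(16) = 31, σ(17) = 18, σ(18) = 39, σ(19) = 20, σ(20) = 42, σ(21) = 32, σ(22) = 36, σ(23) = 24, σ(24) = 60, σ(25) = 31, σ(26) = 42, σ(27) = 40, σ(28) = 56, σ(29) = 30, σ(30) = 72, σ(31) = 32, σ(32) = 63, σ(33) = 48, σ(34) = 54, σ(35) = 48, σ(36) = 91, σ(37) = 38, σ(38) = 60, σ(39) = 56, σ(40) = 90, σ(41) = 42, σ(42) = 96, σ(43) = 44, σ(44) = 84, σ(45) = 78, σ(46) = 72, σ(47) = 48, σ(48) = 124, σ(49) = 57, σ(50) = 93, σ(51) = 72, σ(52) = 98, σ(53) = 54, σ(54) = 120, σ(55) = 72, σ(56) = 120, σ(57) = 80, σ(58) = 90, σ(59) = 60, σ(60) = 168, σ(61) = 62, σ(62) = 96, σ(63) = 104, σ(64) = 127, σ(65) = 84, σ(66) = 144, σ(67) = 68, σ(68) = 126, σ(69) = 96, σ(70) = 144, σ(71) = 72, σ(72) = 195, σ(73) = 74, σ(74) = 114, σ(75) = 124, σ(76) = 140, σ(77) = 96, σ(78) = 168, σ(79) = 80, σ(80) = 186, σ(81) = 121, σ(82) = 126, σ(83) = 84, σ(84) = 224, σ(85) = 108, σ(86) = 132, σ(87) = 120, σ(88) = 180, σ(89) = 90, σ(90) = 234, σ(91) = 112, σ(92) = 168, σ(93) = 128, σ(94) = 144, σ(95) = 120, σ(96) = 252, σ(97) = 98, σ(98) = 171, σ(99) = 156, σ(100) = 217, σ(101) = 102, σ(102) = 216, σ(103) = 104, σ(104) = 210, σ(105) = 192. Summing all 105 values: 9123. (Average order: Σ_{n ≤ x} σ(n) ~ (π²/12) x². For x = 105, (π²/12)·105² ≈ 9067.70.)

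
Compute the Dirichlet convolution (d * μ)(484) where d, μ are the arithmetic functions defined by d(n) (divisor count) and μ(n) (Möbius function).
(d * μ)(484) = 1

Divisors of 484: [1, 2, 4, 11, 22, 44, 121, 242, 484]. For each d | 484:
  d = 1: d(1) · μ(484/1) = 1 · 0 = 0
  d = 2: d(2) · μ(484/2) = 2 · 0 = 0
  d = 4: d(4) · μ(484/4) = 3 · 0 = 0
  d = 11: d(11) · μ(484/11) = 2 · 0 = 0
  d = 22: d(22) · μ(484/22) = 4 · 1 = 4
  d = 44: d(44) · μ(484/44) = 6 · -1 = -6
  d = 121: d(121) · μ(484/121) = 3 · 0 = 0
  d = 242: d(242) · μ(484/242) = 6 · -1 = -6
  d = 484: d(484) · μ(484/484) = 9 · 1 = 9
Summing: (d * μ)(484) = 0 + 0 + 0 + 0 + 4 + -6 + 0 + -6 + 9 = 1.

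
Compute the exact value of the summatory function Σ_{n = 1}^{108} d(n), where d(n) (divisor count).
Σ_{n ≤ 108} d(n) = 528

Compute d(n) for each 1 ≤ n ≤ 108: d(1) = 1, d(2) = 2, d(3) = 2, d(4) = 3, d(5) = 2, d(6) = 4, d(7) = 2, d(8) = 4, d(9) = 3, d(10) = 4, d(11) = 2, d(12) = 6, d(13) = 2, d(14) = 4, d(15) = 4, d(16) = 5, d(17) = 2, d(18) = 6, d(19) = 2, d(20) = 6, d(21) = 4, d(22) = 4, d(23) = 2, d(24) = 8, d(25) = 3, d(26) = 4, d(27) = 4, d(28) = 6, d(29) = 2, d(30) = 8, d(31) = 2, d(32) = 6, d(33) = 4, d(34) = 4, d(35) = 4, d(36) = 9, d(37) = 2, d(38) = 4, d(39) = 4, d(40) = 8, d(41) = 2, d(42) = 8, d(43) = 2, d(44) = 6, d(45) = 6, d(46) = 4, d(47) = 2, d(48) = 10, d(49) = 3, d(50) = 6, d(51) = 4, d(52) = 6, d(53) = 2, d(54) = 8, d(55) = 4, d(56) = 8, d(57) = 4, d(58) = 4, d(59) = 2, d(60) = 12, d(61) = 2, d(62) = 4, d(63) = 6, d(64) = 7, d(65) = 4, d(66) = 8, d(67) = 2, d(68) = 6, d(69) = 4, d(70) = 8, d(71) = 2, d(72) = 12, d(73) = 2, d(74) = 4, d(75) = 6, d(76) = 6, d(77) = 4, d(78) = 8, d(79) = 2, d(80) = 10, d(81) = 5, d(82) = 4, d(83) = 2, d(84) = 12, d(85) = 4, d(86) = 4, d(87) = 4, d(88) = 8, d(89) = 2, d(90) = 12, d(91) = 4, d(92) = 6, d(93) = 4, d(94) = 4, d(95) = 4, d(96) = 12, d(97) = 2, d(98) = 6, d(99) = 6, d(100) = 9, d(101) = 2, d(102) = 8, d(103) = 2, d(104) = 8, d(105) = 8, d(106) = 4, d(107) = 2, d(108) = 12. Summing all 108 values: 528. (Dirichlet's divisor formula: Σ_{n ≤ x} d(n) = x ln(x) + (2γ − 1) x + O(√x). For x = 108, the asymptotic estimate is ≈ 522.35.)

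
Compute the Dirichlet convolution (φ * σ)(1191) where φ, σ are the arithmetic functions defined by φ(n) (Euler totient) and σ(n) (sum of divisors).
(φ * σ)(1191) = 4764

Divisors of 1191: [1, 3, 397, 1191]. For each d | 1191:
  d = 1: φ(1) · σ(1191/1) = 1 · 1592 = 1592
  d = 3: φ(3) · σ(1191/3) = 2 · 398 = 796
  d = 397: φ(397) · σ(1191/397) = 396 · 4 = 1584
  d = 1191: φ(1191) · σ(1191/1191) = 792 · 1 = 792
Summing: (φ * σ)(1191) = 1592 + 796 + 1584 + 792 = 4764.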